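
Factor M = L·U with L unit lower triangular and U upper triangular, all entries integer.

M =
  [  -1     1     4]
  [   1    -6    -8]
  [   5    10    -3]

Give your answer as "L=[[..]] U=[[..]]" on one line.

L=[[1,0,0],[-1,1,0],[-5,-3,1]] U=[[-1,1,4],[0,-5,-4],[0,0,5]]

  R1 -= -1·R0 → [0,-5,-4]
  R2 -= -5·R0 → [0,15,17]
  R2 -= -3·R1 → [0,0,5]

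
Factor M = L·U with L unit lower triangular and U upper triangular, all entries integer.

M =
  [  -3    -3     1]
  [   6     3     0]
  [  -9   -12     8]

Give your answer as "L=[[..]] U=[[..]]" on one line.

  row1 -= -2·row0 → [0,-3,2]
  row2 -= 3·row0 → [0,-3,5]
  row2 -= 1·row1 → [0,0,3]

L=[[1,0,0],[-2,1,0],[3,1,1]] U=[[-3,-3,1],[0,-3,2],[0,0,3]]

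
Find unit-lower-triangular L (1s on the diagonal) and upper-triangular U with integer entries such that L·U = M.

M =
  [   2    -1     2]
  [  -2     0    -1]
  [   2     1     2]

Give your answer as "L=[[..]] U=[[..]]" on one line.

L=[[1,0,0],[-1,1,0],[1,-2,1]] U=[[2,-1,2],[0,-1,1],[0,0,2]]

  row1 -= -1·row0 → [0,-1,1]
  row2 -= 1·row0 → [0,2,0]
  row2 -= -2·row1 → [0,0,2]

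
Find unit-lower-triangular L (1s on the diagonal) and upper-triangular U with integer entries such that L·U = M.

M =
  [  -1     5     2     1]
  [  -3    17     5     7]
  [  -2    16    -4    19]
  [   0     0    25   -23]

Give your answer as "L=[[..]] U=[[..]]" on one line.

  r1 -= 3·r0 → [0,2,-1,4]
  r2 -= 2·r0 → [0,6,-8,17]
  r3 -= 0·r0 → [0,0,25,-23]
  r2 -= 3·r1 → [0,0,-5,5]
  r3 -= 0·r1 → [0,0,25,-23]
  r3 -= -5·r2 → [0,0,0,2]

L=[[1,0,0,0],[3,1,0,0],[2,3,1,0],[0,0,-5,1]] U=[[-1,5,2,1],[0,2,-1,4],[0,0,-5,5],[0,0,0,2]]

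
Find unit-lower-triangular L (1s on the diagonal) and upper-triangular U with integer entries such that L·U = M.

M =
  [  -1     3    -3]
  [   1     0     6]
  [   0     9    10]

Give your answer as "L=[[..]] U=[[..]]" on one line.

  R1 -= -1·R0 → [0,3,3]
  R2 -= 0·R0 → [0,9,10]
  R2 -= 3·R1 → [0,0,1]

L=[[1,0,0],[-1,1,0],[0,3,1]] U=[[-1,3,-3],[0,3,3],[0,0,1]]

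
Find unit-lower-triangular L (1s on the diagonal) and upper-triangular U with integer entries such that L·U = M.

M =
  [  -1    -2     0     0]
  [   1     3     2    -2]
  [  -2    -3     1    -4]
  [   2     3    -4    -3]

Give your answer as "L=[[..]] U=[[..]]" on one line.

  r1 -= -1·r0 → [0,1,2,-2]
  r2 -= 2·r0 → [0,1,1,-4]
  r3 -= -2·r0 → [0,-1,-4,-3]
  r2 -= 1·r1 → [0,0,-1,-2]
  r3 -= -1·r1 → [0,0,-2,-5]
  r3 -= 2·r2 → [0,0,0,-1]

L=[[1,0,0,0],[-1,1,0,0],[2,1,1,0],[-2,-1,2,1]] U=[[-1,-2,0,0],[0,1,2,-2],[0,0,-1,-2],[0,0,0,-1]]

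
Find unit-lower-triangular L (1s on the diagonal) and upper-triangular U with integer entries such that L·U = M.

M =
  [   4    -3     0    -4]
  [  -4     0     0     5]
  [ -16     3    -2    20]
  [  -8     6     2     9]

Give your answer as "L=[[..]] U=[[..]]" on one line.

L=[[1,0,0,0],[-1,1,0,0],[-4,3,1,0],[-2,0,-1,1]] U=[[4,-3,0,-4],[0,-3,0,1],[0,0,-2,1],[0,0,0,2]]

  r1 -= -1·r0 → [0,-3,0,1]
  r2 -= -4·r0 → [0,-9,-2,4]
  r3 -= -2·r0 → [0,0,2,1]
  r2 -= 3·r1 → [0,0,-2,1]
  r3 -= 0·r1 → [0,0,2,1]
  r3 -= -1·r2 → [0,0,0,2]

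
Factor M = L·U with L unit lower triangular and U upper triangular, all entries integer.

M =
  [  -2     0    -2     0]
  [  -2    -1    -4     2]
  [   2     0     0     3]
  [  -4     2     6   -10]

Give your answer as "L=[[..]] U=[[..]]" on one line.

  row1 -= 1·row0 → [0,-1,-2,2]
  row2 -= -1·row0 → [0,0,-2,3]
  row3 -= 2·row0 → [0,2,10,-10]
  row2 -= 0·row1 → [0,0,-2,3]
  row3 -= -2·row1 → [0,0,6,-6]
  row3 -= -3·row2 → [0,0,0,3]

L=[[1,0,0,0],[1,1,0,0],[-1,0,1,0],[2,-2,-3,1]] U=[[-2,0,-2,0],[0,-1,-2,2],[0,0,-2,3],[0,0,0,3]]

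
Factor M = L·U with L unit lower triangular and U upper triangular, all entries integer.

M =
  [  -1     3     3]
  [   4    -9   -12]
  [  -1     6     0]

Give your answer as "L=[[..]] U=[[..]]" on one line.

L=[[1,0,0],[-4,1,0],[1,1,1]] U=[[-1,3,3],[0,3,0],[0,0,-3]]

  r1 -= -4·r0 → [0,3,0]
  r2 -= 1·r0 → [0,3,-3]
  r2 -= 1·r1 → [0,0,-3]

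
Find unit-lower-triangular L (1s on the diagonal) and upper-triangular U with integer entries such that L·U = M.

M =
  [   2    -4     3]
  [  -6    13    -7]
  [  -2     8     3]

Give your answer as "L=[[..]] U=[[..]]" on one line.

L=[[1,0,0],[-3,1,0],[-1,4,1]] U=[[2,-4,3],[0,1,2],[0,0,-2]]

  row1 -= -3·row0 → [0,1,2]
  row2 -= -1·row0 → [0,4,6]
  row2 -= 4·row1 → [0,0,-2]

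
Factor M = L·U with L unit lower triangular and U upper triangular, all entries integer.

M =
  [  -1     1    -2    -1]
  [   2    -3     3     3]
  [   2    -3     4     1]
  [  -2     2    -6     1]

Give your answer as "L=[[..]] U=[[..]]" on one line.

  R1 -= -2·R0 → [0,-1,-1,1]
  R2 -= -2·R0 → [0,-1,0,-1]
  R3 -= 2·R0 → [0,0,-2,3]
  R2 -= 1·R1 → [0,0,1,-2]
  R3 -= 0·R1 → [0,0,-2,3]
  R3 -= -2·R2 → [0,0,0,-1]

L=[[1,0,0,0],[-2,1,0,0],[-2,1,1,0],[2,0,-2,1]] U=[[-1,1,-2,-1],[0,-1,-1,1],[0,0,1,-2],[0,0,0,-1]]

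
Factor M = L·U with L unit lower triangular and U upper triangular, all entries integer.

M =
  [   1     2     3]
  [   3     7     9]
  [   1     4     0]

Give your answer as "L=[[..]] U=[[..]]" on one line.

  R1 -= 3·R0 → [0,1,0]
  R2 -= 1·R0 → [0,2,-3]
  R2 -= 2·R1 → [0,0,-3]

L=[[1,0,0],[3,1,0],[1,2,1]] U=[[1,2,3],[0,1,0],[0,0,-3]]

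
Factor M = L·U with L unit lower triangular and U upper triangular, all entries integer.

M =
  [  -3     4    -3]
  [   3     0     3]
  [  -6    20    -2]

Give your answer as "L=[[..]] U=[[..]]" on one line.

L=[[1,0,0],[-1,1,0],[2,3,1]] U=[[-3,4,-3],[0,4,0],[0,0,4]]

  r1 -= -1·r0 → [0,4,0]
  r2 -= 2·r0 → [0,12,4]
  r2 -= 3·r1 → [0,0,4]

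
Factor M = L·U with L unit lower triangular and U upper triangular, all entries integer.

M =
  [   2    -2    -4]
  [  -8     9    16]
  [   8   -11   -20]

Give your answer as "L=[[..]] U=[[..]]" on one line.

  row1 -= -4·row0 → [0,1,0]
  row2 -= 4·row0 → [0,-3,-4]
  row2 -= -3·row1 → [0,0,-4]

L=[[1,0,0],[-4,1,0],[4,-3,1]] U=[[2,-2,-4],[0,1,0],[0,0,-4]]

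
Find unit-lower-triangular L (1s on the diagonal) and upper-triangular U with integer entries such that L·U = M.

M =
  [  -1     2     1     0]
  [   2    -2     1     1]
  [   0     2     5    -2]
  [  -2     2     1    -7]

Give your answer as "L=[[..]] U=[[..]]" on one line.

  row1 -= -2·row0 → [0,2,3,1]
  row2 -= 0·row0 → [0,2,5,-2]
  row3 -= 2·row0 → [0,-2,-1,-7]
  row2 -= 1·row1 → [0,0,2,-3]
  row3 -= -1·row1 → [0,0,2,-6]
  row3 -= 1·row2 → [0,0,0,-3]

L=[[1,0,0,0],[-2,1,0,0],[0,1,1,0],[2,-1,1,1]] U=[[-1,2,1,0],[0,2,3,1],[0,0,2,-3],[0,0,0,-3]]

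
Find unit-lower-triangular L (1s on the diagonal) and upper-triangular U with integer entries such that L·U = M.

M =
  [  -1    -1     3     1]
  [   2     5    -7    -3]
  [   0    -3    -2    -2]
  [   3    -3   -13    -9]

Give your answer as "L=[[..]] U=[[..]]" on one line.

L=[[1,0,0,0],[-2,1,0,0],[0,-1,1,0],[-3,-2,2,1]] U=[[-1,-1,3,1],[0,3,-1,-1],[0,0,-3,-3],[0,0,0,-2]]

  R1 -= -2·R0 → [0,3,-1,-1]
  R2 -= 0·R0 → [0,-3,-2,-2]
  R3 -= -3·R0 → [0,-6,-4,-6]
  R2 -= -1·R1 → [0,0,-3,-3]
  R3 -= -2·R1 → [0,0,-6,-8]
  R3 -= 2·R2 → [0,0,0,-2]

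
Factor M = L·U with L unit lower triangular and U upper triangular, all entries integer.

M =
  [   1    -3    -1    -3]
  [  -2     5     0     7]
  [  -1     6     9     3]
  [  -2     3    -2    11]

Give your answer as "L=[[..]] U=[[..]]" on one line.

L=[[1,0,0,0],[-2,1,0,0],[-1,-3,1,0],[-2,3,1,1]] U=[[1,-3,-1,-3],[0,-1,-2,1],[0,0,2,3],[0,0,0,-1]]

  row1 -= -2·row0 → [0,-1,-2,1]
  row2 -= -1·row0 → [0,3,8,0]
  row3 -= -2·row0 → [0,-3,-4,5]
  row2 -= -3·row1 → [0,0,2,3]
  row3 -= 3·row1 → [0,0,2,2]
  row3 -= 1·row2 → [0,0,0,-1]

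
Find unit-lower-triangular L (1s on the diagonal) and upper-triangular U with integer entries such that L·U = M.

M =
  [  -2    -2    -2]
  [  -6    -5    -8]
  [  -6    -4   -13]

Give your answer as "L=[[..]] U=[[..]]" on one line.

L=[[1,0,0],[3,1,0],[3,2,1]] U=[[-2,-2,-2],[0,1,-2],[0,0,-3]]

  r1 -= 3·r0 → [0,1,-2]
  r2 -= 3·r0 → [0,2,-7]
  r2 -= 2·r1 → [0,0,-3]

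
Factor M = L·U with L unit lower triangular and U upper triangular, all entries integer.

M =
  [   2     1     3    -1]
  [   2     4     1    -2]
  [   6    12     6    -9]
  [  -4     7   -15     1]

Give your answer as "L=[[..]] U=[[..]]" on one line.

  row1 -= 1·row0 → [0,3,-2,-1]
  row2 -= 3·row0 → [0,9,-3,-6]
  row3 -= -2·row0 → [0,9,-9,-1]
  row2 -= 3·row1 → [0,0,3,-3]
  row3 -= 3·row1 → [0,0,-3,2]
  row3 -= -1·row2 → [0,0,0,-1]

L=[[1,0,0,0],[1,1,0,0],[3,3,1,0],[-2,3,-1,1]] U=[[2,1,3,-1],[0,3,-2,-1],[0,0,3,-3],[0,0,0,-1]]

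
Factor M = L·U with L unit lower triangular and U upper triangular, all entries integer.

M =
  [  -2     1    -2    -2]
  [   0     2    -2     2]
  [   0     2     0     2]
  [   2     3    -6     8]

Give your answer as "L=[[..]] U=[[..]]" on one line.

  R1 -= 0·R0 → [0,2,-2,2]
  R2 -= 0·R0 → [0,2,0,2]
  R3 -= -1·R0 → [0,4,-8,6]
  R2 -= 1·R1 → [0,0,2,0]
  R3 -= 2·R1 → [0,0,-4,2]
  R3 -= -2·R2 → [0,0,0,2]

L=[[1,0,0,0],[0,1,0,0],[0,1,1,0],[-1,2,-2,1]] U=[[-2,1,-2,-2],[0,2,-2,2],[0,0,2,0],[0,0,0,2]]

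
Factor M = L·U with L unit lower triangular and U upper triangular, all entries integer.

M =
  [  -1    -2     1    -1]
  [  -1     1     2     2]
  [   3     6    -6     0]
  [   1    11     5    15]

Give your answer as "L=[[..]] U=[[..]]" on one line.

  row1 -= 1·row0 → [0,3,1,3]
  row2 -= -3·row0 → [0,0,-3,-3]
  row3 -= -1·row0 → [0,9,6,14]
  row2 -= 0·row1 → [0,0,-3,-3]
  row3 -= 3·row1 → [0,0,3,5]
  row3 -= -1·row2 → [0,0,0,2]

L=[[1,0,0,0],[1,1,0,0],[-3,0,1,0],[-1,3,-1,1]] U=[[-1,-2,1,-1],[0,3,1,3],[0,0,-3,-3],[0,0,0,2]]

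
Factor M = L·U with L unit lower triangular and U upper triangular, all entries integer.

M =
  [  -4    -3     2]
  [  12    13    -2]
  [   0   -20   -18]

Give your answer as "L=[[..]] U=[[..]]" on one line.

  r1 -= -3·r0 → [0,4,4]
  r2 -= 0·r0 → [0,-20,-18]
  r2 -= -5·r1 → [0,0,2]

L=[[1,0,0],[-3,1,0],[0,-5,1]] U=[[-4,-3,2],[0,4,4],[0,0,2]]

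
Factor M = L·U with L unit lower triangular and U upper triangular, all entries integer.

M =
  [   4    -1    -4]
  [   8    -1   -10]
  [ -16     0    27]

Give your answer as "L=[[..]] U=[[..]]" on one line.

  row1 -= 2·row0 → [0,1,-2]
  row2 -= -4·row0 → [0,-4,11]
  row2 -= -4·row1 → [0,0,3]

L=[[1,0,0],[2,1,0],[-4,-4,1]] U=[[4,-1,-4],[0,1,-2],[0,0,3]]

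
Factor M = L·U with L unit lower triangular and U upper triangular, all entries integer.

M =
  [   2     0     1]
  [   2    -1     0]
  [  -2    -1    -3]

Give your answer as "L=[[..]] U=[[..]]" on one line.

L=[[1,0,0],[1,1,0],[-1,1,1]] U=[[2,0,1],[0,-1,-1],[0,0,-1]]

  row1 -= 1·row0 → [0,-1,-1]
  row2 -= -1·row0 → [0,-1,-2]
  row2 -= 1·row1 → [0,0,-1]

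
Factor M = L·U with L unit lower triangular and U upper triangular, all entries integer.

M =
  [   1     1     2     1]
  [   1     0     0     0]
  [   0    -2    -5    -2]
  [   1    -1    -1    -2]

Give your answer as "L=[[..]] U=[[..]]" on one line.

L=[[1,0,0,0],[1,1,0,0],[0,2,1,0],[1,2,-1,1]] U=[[1,1,2,1],[0,-1,-2,-1],[0,0,-1,0],[0,0,0,-1]]

  row1 -= 1·row0 → [0,-1,-2,-1]
  row2 -= 0·row0 → [0,-2,-5,-2]
  row3 -= 1·row0 → [0,-2,-3,-3]
  row2 -= 2·row1 → [0,0,-1,0]
  row3 -= 2·row1 → [0,0,1,-1]
  row3 -= -1·row2 → [0,0,0,-1]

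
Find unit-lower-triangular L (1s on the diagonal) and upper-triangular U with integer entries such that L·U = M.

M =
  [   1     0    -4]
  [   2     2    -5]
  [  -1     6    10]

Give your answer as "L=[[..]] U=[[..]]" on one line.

L=[[1,0,0],[2,1,0],[-1,3,1]] U=[[1,0,-4],[0,2,3],[0,0,-3]]

  row1 -= 2·row0 → [0,2,3]
  row2 -= -1·row0 → [0,6,6]
  row2 -= 3·row1 → [0,0,-3]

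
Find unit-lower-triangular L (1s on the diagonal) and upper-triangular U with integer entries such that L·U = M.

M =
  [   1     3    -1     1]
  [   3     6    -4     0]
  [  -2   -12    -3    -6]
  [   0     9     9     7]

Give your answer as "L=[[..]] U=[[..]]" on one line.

  R1 -= 3·R0 → [0,-3,-1,-3]
  R2 -= -2·R0 → [0,-6,-5,-4]
  R3 -= 0·R0 → [0,9,9,7]
  R2 -= 2·R1 → [0,0,-3,2]
  R3 -= -3·R1 → [0,0,6,-2]
  R3 -= -2·R2 → [0,0,0,2]

L=[[1,0,0,0],[3,1,0,0],[-2,2,1,0],[0,-3,-2,1]] U=[[1,3,-1,1],[0,-3,-1,-3],[0,0,-3,2],[0,0,0,2]]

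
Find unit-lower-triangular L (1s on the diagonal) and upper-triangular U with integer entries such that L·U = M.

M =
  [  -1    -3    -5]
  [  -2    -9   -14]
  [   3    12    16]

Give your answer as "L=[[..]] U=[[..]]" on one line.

L=[[1,0,0],[2,1,0],[-3,-1,1]] U=[[-1,-3,-5],[0,-3,-4],[0,0,-3]]

  row1 -= 2·row0 → [0,-3,-4]
  row2 -= -3·row0 → [0,3,1]
  row2 -= -1·row1 → [0,0,-3]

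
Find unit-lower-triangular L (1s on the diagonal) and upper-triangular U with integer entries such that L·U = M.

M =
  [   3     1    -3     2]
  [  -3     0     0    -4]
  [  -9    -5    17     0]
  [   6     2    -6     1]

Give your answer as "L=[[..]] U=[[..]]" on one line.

  R1 -= -1·R0 → [0,1,-3,-2]
  R2 -= -3·R0 → [0,-2,8,6]
  R3 -= 2·R0 → [0,0,0,-3]
  R2 -= -2·R1 → [0,0,2,2]
  R3 -= 0·R1 → [0,0,0,-3]
  R3 -= 0·R2 → [0,0,0,-3]

L=[[1,0,0,0],[-1,1,0,0],[-3,-2,1,0],[2,0,0,1]] U=[[3,1,-3,2],[0,1,-3,-2],[0,0,2,2],[0,0,0,-3]]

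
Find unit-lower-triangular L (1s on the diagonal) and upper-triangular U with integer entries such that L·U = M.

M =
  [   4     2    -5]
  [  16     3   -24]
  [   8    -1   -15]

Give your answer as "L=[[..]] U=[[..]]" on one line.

L=[[1,0,0],[4,1,0],[2,1,1]] U=[[4,2,-5],[0,-5,-4],[0,0,-1]]

  row1 -= 4·row0 → [0,-5,-4]
  row2 -= 2·row0 → [0,-5,-5]
  row2 -= 1·row1 → [0,0,-1]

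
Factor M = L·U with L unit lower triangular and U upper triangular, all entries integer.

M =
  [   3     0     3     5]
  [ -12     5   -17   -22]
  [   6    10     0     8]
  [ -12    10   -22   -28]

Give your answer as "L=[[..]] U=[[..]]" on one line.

L=[[1,0,0,0],[-4,1,0,0],[2,2,1,0],[-4,2,0,1]] U=[[3,0,3,5],[0,5,-5,-2],[0,0,4,2],[0,0,0,-4]]

  R1 -= -4·R0 → [0,5,-5,-2]
  R2 -= 2·R0 → [0,10,-6,-2]
  R3 -= -4·R0 → [0,10,-10,-8]
  R2 -= 2·R1 → [0,0,4,2]
  R3 -= 2·R1 → [0,0,0,-4]
  R3 -= 0·R2 → [0,0,0,-4]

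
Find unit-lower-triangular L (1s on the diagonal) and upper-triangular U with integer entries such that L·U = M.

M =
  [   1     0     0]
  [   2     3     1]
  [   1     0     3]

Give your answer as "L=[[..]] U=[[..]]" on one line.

  row1 -= 2·row0 → [0,3,1]
  row2 -= 1·row0 → [0,0,3]
  row2 -= 0·row1 → [0,0,3]

L=[[1,0,0],[2,1,0],[1,0,1]] U=[[1,0,0],[0,3,1],[0,0,3]]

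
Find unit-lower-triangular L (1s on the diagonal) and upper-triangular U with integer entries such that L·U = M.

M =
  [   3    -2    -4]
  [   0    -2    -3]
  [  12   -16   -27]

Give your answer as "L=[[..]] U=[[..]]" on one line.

  row1 -= 0·row0 → [0,-2,-3]
  row2 -= 4·row0 → [0,-8,-11]
  row2 -= 4·row1 → [0,0,1]

L=[[1,0,0],[0,1,0],[4,4,1]] U=[[3,-2,-4],[0,-2,-3],[0,0,1]]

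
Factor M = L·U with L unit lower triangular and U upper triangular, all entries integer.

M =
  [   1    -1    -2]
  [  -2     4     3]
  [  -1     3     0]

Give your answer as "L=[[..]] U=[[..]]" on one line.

L=[[1,0,0],[-2,1,0],[-1,1,1]] U=[[1,-1,-2],[0,2,-1],[0,0,-1]]

  R1 -= -2·R0 → [0,2,-1]
  R2 -= -1·R0 → [0,2,-2]
  R2 -= 1·R1 → [0,0,-1]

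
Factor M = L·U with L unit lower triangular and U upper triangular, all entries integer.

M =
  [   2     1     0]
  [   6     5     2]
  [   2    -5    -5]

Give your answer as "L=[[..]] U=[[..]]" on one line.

L=[[1,0,0],[3,1,0],[1,-3,1]] U=[[2,1,0],[0,2,2],[0,0,1]]

  R1 -= 3·R0 → [0,2,2]
  R2 -= 1·R0 → [0,-6,-5]
  R2 -= -3·R1 → [0,0,1]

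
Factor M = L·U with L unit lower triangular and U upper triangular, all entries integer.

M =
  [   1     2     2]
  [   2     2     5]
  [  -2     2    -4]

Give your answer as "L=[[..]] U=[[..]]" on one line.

  row1 -= 2·row0 → [0,-2,1]
  row2 -= -2·row0 → [0,6,0]
  row2 -= -3·row1 → [0,0,3]

L=[[1,0,0],[2,1,0],[-2,-3,1]] U=[[1,2,2],[0,-2,1],[0,0,3]]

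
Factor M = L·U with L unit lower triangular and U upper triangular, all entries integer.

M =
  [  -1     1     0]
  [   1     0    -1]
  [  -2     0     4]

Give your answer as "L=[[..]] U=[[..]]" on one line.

  R1 -= -1·R0 → [0,1,-1]
  R2 -= 2·R0 → [0,-2,4]
  R2 -= -2·R1 → [0,0,2]

L=[[1,0,0],[-1,1,0],[2,-2,1]] U=[[-1,1,0],[0,1,-1],[0,0,2]]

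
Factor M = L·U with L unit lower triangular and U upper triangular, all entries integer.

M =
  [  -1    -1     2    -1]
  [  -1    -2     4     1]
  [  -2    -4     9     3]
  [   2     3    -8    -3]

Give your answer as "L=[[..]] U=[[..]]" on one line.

L=[[1,0,0,0],[1,1,0,0],[2,2,1,0],[-2,-1,-2,1]] U=[[-1,-1,2,-1],[0,-1,2,2],[0,0,1,1],[0,0,0,-1]]

  r1 -= 1·r0 → [0,-1,2,2]
  r2 -= 2·r0 → [0,-2,5,5]
  r3 -= -2·r0 → [0,1,-4,-5]
  r2 -= 2·r1 → [0,0,1,1]
  r3 -= -1·r1 → [0,0,-2,-3]
  r3 -= -2·r2 → [0,0,0,-1]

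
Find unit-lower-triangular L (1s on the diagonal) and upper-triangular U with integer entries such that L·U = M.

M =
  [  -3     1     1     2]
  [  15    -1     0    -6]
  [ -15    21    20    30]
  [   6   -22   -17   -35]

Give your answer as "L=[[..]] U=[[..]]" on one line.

  r1 -= -5·r0 → [0,4,5,4]
  r2 -= 5·r0 → [0,16,15,20]
  r3 -= -2·r0 → [0,-20,-15,-31]
  r2 -= 4·r1 → [0,0,-5,4]
  r3 -= -5·r1 → [0,0,10,-11]
  r3 -= -2·r2 → [0,0,0,-3]

L=[[1,0,0,0],[-5,1,0,0],[5,4,1,0],[-2,-5,-2,1]] U=[[-3,1,1,2],[0,4,5,4],[0,0,-5,4],[0,0,0,-3]]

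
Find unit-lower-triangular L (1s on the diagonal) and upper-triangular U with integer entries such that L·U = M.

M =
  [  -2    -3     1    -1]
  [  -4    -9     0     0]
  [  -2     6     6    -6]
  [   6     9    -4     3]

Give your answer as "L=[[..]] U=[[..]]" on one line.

L=[[1,0,0,0],[2,1,0,0],[1,-3,1,0],[-3,0,1,1]] U=[[-2,-3,1,-1],[0,-3,-2,2],[0,0,-1,1],[0,0,0,-1]]

  r1 -= 2·r0 → [0,-3,-2,2]
  r2 -= 1·r0 → [0,9,5,-5]
  r3 -= -3·r0 → [0,0,-1,0]
  r2 -= -3·r1 → [0,0,-1,1]
  r3 -= 0·r1 → [0,0,-1,0]
  r3 -= 1·r2 → [0,0,0,-1]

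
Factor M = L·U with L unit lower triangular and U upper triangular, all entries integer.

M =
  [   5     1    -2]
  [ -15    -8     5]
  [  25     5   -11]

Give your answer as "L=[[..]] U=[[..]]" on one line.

  R1 -= -3·R0 → [0,-5,-1]
  R2 -= 5·R0 → [0,0,-1]
  R2 -= 0·R1 → [0,0,-1]

L=[[1,0,0],[-3,1,0],[5,0,1]] U=[[5,1,-2],[0,-5,-1],[0,0,-1]]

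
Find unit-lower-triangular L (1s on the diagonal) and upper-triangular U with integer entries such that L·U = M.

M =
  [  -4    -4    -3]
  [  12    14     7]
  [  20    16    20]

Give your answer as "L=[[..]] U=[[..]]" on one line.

  row1 -= -3·row0 → [0,2,-2]
  row2 -= -5·row0 → [0,-4,5]
  row2 -= -2·row1 → [0,0,1]

L=[[1,0,0],[-3,1,0],[-5,-2,1]] U=[[-4,-4,-3],[0,2,-2],[0,0,1]]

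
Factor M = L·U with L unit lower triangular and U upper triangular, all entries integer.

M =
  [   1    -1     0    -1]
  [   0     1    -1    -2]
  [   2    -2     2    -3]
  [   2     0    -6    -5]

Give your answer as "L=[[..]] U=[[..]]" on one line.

  r1 -= 0·r0 → [0,1,-1,-2]
  r2 -= 2·r0 → [0,0,2,-1]
  r3 -= 2·r0 → [0,2,-6,-3]
  r2 -= 0·r1 → [0,0,2,-1]
  r3 -= 2·r1 → [0,0,-4,1]
  r3 -= -2·r2 → [0,0,0,-1]

L=[[1,0,0,0],[0,1,0,0],[2,0,1,0],[2,2,-2,1]] U=[[1,-1,0,-1],[0,1,-1,-2],[0,0,2,-1],[0,0,0,-1]]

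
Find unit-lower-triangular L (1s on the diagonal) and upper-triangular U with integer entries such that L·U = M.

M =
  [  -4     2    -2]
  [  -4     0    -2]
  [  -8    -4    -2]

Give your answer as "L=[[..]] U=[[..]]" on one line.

L=[[1,0,0],[1,1,0],[2,4,1]] U=[[-4,2,-2],[0,-2,0],[0,0,2]]

  R1 -= 1·R0 → [0,-2,0]
  R2 -= 2·R0 → [0,-8,2]
  R2 -= 4·R1 → [0,0,2]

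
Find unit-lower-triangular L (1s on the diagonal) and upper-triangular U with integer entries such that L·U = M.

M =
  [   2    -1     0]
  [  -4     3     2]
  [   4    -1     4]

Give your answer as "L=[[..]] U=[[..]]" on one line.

  r1 -= -2·r0 → [0,1,2]
  r2 -= 2·r0 → [0,1,4]
  r2 -= 1·r1 → [0,0,2]

L=[[1,0,0],[-2,1,0],[2,1,1]] U=[[2,-1,0],[0,1,2],[0,0,2]]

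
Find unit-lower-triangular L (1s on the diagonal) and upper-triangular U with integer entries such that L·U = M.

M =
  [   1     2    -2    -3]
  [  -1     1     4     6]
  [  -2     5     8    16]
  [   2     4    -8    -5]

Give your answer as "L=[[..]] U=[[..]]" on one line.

L=[[1,0,0,0],[-1,1,0,0],[-2,3,1,0],[2,0,2,1]] U=[[1,2,-2,-3],[0,3,2,3],[0,0,-2,1],[0,0,0,-1]]

  row1 -= -1·row0 → [0,3,2,3]
  row2 -= -2·row0 → [0,9,4,10]
  row3 -= 2·row0 → [0,0,-4,1]
  row2 -= 3·row1 → [0,0,-2,1]
  row3 -= 0·row1 → [0,0,-4,1]
  row3 -= 2·row2 → [0,0,0,-1]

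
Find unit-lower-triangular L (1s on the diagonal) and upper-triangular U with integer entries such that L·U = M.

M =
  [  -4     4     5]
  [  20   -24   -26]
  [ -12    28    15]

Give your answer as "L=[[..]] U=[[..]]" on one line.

  r1 -= -5·r0 → [0,-4,-1]
  r2 -= 3·r0 → [0,16,0]
  r2 -= -4·r1 → [0,0,-4]

L=[[1,0,0],[-5,1,0],[3,-4,1]] U=[[-4,4,5],[0,-4,-1],[0,0,-4]]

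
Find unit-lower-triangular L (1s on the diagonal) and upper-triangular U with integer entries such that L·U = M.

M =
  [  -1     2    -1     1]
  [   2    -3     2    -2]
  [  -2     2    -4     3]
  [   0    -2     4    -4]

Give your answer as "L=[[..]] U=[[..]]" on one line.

L=[[1,0,0,0],[-2,1,0,0],[2,-2,1,0],[0,-2,-2,1]] U=[[-1,2,-1,1],[0,1,0,0],[0,0,-2,1],[0,0,0,-2]]

  r1 -= -2·r0 → [0,1,0,0]
  r2 -= 2·r0 → [0,-2,-2,1]
  r3 -= 0·r0 → [0,-2,4,-4]
  r2 -= -2·r1 → [0,0,-2,1]
  r3 -= -2·r1 → [0,0,4,-4]
  r3 -= -2·r2 → [0,0,0,-2]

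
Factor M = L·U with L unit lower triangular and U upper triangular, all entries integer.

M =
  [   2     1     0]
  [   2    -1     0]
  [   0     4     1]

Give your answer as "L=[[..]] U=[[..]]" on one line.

L=[[1,0,0],[1,1,0],[0,-2,1]] U=[[2,1,0],[0,-2,0],[0,0,1]]

  r1 -= 1·r0 → [0,-2,0]
  r2 -= 0·r0 → [0,4,1]
  r2 -= -2·r1 → [0,0,1]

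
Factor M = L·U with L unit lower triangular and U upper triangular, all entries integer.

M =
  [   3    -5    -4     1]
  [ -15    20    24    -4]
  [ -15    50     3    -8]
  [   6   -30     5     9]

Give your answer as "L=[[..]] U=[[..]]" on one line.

  r1 -= -5·r0 → [0,-5,4,1]
  r2 -= -5·r0 → [0,25,-17,-3]
  r3 -= 2·r0 → [0,-20,13,7]
  r2 -= -5·r1 → [0,0,3,2]
  r3 -= 4·r1 → [0,0,-3,3]
  r3 -= -1·r2 → [0,0,0,5]

L=[[1,0,0,0],[-5,1,0,0],[-5,-5,1,0],[2,4,-1,1]] U=[[3,-5,-4,1],[0,-5,4,1],[0,0,3,2],[0,0,0,5]]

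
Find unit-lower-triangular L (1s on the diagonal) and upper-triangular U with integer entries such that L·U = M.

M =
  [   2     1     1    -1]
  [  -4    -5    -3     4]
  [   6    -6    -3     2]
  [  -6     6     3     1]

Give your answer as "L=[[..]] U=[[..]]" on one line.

L=[[1,0,0,0],[-2,1,0,0],[3,3,1,0],[-3,-3,-1,1]] U=[[2,1,1,-1],[0,-3,-1,2],[0,0,-3,-1],[0,0,0,3]]

  r1 -= -2·r0 → [0,-3,-1,2]
  r2 -= 3·r0 → [0,-9,-6,5]
  r3 -= -3·r0 → [0,9,6,-2]
  r2 -= 3·r1 → [0,0,-3,-1]
  r3 -= -3·r1 → [0,0,3,4]
  r3 -= -1·r2 → [0,0,0,3]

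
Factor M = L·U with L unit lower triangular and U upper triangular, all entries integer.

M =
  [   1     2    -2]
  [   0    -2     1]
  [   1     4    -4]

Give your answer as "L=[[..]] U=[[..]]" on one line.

  R1 -= 0·R0 → [0,-2,1]
  R2 -= 1·R0 → [0,2,-2]
  R2 -= -1·R1 → [0,0,-1]

L=[[1,0,0],[0,1,0],[1,-1,1]] U=[[1,2,-2],[0,-2,1],[0,0,-1]]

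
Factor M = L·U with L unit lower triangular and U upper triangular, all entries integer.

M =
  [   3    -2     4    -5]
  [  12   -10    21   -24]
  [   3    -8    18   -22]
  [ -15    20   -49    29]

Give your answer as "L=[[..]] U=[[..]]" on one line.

L=[[1,0,0,0],[4,1,0,0],[1,3,1,0],[-5,-5,4,1]] U=[[3,-2,4,-5],[0,-2,5,-4],[0,0,-1,-5],[0,0,0,4]]

  row1 -= 4·row0 → [0,-2,5,-4]
  row2 -= 1·row0 → [0,-6,14,-17]
  row3 -= -5·row0 → [0,10,-29,4]
  row2 -= 3·row1 → [0,0,-1,-5]
  row3 -= -5·row1 → [0,0,-4,-16]
  row3 -= 4·row2 → [0,0,0,4]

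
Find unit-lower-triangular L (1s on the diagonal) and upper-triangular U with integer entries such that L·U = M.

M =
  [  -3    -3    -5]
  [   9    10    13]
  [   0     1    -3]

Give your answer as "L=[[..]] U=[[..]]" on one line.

  r1 -= -3·r0 → [0,1,-2]
  r2 -= 0·r0 → [0,1,-3]
  r2 -= 1·r1 → [0,0,-1]

L=[[1,0,0],[-3,1,0],[0,1,1]] U=[[-3,-3,-5],[0,1,-2],[0,0,-1]]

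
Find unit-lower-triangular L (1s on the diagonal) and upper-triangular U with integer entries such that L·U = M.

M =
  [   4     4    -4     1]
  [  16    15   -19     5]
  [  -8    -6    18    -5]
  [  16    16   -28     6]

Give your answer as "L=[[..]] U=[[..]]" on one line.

L=[[1,0,0,0],[4,1,0,0],[-2,-2,1,0],[4,0,-3,1]] U=[[4,4,-4,1],[0,-1,-3,1],[0,0,4,-1],[0,0,0,-1]]

  R1 -= 4·R0 → [0,-1,-3,1]
  R2 -= -2·R0 → [0,2,10,-3]
  R3 -= 4·R0 → [0,0,-12,2]
  R2 -= -2·R1 → [0,0,4,-1]
  R3 -= 0·R1 → [0,0,-12,2]
  R3 -= -3·R2 → [0,0,0,-1]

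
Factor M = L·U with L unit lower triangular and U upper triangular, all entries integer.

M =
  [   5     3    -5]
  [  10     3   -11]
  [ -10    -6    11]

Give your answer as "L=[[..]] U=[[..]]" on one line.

  R1 -= 2·R0 → [0,-3,-1]
  R2 -= -2·R0 → [0,0,1]
  R2 -= 0·R1 → [0,0,1]

L=[[1,0,0],[2,1,0],[-2,0,1]] U=[[5,3,-5],[0,-3,-1],[0,0,1]]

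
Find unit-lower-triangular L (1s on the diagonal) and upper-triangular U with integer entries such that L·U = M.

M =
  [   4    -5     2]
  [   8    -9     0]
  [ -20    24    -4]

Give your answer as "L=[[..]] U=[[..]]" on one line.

L=[[1,0,0],[2,1,0],[-5,-1,1]] U=[[4,-5,2],[0,1,-4],[0,0,2]]

  R1 -= 2·R0 → [0,1,-4]
  R2 -= -5·R0 → [0,-1,6]
  R2 -= -1·R1 → [0,0,2]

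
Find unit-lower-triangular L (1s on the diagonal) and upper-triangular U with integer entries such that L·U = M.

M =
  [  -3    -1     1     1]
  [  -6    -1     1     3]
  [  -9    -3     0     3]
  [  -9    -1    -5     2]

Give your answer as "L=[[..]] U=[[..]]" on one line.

L=[[1,0,0,0],[2,1,0,0],[3,0,1,0],[3,2,2,1]] U=[[-3,-1,1,1],[0,1,-1,1],[0,0,-3,0],[0,0,0,-3]]

  row1 -= 2·row0 → [0,1,-1,1]
  row2 -= 3·row0 → [0,0,-3,0]
  row3 -= 3·row0 → [0,2,-8,-1]
  row2 -= 0·row1 → [0,0,-3,0]
  row3 -= 2·row1 → [0,0,-6,-3]
  row3 -= 2·row2 → [0,0,0,-3]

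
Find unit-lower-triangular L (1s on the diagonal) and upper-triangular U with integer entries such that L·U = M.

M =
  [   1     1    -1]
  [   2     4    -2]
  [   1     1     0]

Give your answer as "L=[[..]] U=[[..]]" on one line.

  R1 -= 2·R0 → [0,2,0]
  R2 -= 1·R0 → [0,0,1]
  R2 -= 0·R1 → [0,0,1]

L=[[1,0,0],[2,1,0],[1,0,1]] U=[[1,1,-1],[0,2,0],[0,0,1]]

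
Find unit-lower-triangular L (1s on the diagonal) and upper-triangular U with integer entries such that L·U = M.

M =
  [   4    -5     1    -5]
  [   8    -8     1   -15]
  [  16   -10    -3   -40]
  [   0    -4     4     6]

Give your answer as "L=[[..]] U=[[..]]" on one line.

  r1 -= 2·r0 → [0,2,-1,-5]
  r2 -= 4·r0 → [0,10,-7,-20]
  r3 -= 0·r0 → [0,-4,4,6]
  r2 -= 5·r1 → [0,0,-2,5]
  r3 -= -2·r1 → [0,0,2,-4]
  r3 -= -1·r2 → [0,0,0,1]

L=[[1,0,0,0],[2,1,0,0],[4,5,1,0],[0,-2,-1,1]] U=[[4,-5,1,-5],[0,2,-1,-5],[0,0,-2,5],[0,0,0,1]]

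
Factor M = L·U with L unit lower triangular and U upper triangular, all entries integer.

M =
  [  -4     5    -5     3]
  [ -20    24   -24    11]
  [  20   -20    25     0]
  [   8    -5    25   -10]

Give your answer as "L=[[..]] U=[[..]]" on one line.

  R1 -= 5·R0 → [0,-1,1,-4]
  R2 -= -5·R0 → [0,5,0,15]
  R3 -= -2·R0 → [0,5,15,-4]
  R2 -= -5·R1 → [0,0,5,-5]
  R3 -= -5·R1 → [0,0,20,-24]
  R3 -= 4·R2 → [0,0,0,-4]

L=[[1,0,0,0],[5,1,0,0],[-5,-5,1,0],[-2,-5,4,1]] U=[[-4,5,-5,3],[0,-1,1,-4],[0,0,5,-5],[0,0,0,-4]]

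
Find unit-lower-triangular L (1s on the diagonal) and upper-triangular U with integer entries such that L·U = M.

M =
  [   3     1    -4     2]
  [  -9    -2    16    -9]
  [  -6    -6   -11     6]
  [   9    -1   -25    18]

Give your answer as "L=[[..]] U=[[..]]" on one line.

  row1 -= -3·row0 → [0,1,4,-3]
  row2 -= -2·row0 → [0,-4,-19,10]
  row3 -= 3·row0 → [0,-4,-13,12]
  row2 -= -4·row1 → [0,0,-3,-2]
  row3 -= -4·row1 → [0,0,3,0]
  row3 -= -1·row2 → [0,0,0,-2]

L=[[1,0,0,0],[-3,1,0,0],[-2,-4,1,0],[3,-4,-1,1]] U=[[3,1,-4,2],[0,1,4,-3],[0,0,-3,-2],[0,0,0,-2]]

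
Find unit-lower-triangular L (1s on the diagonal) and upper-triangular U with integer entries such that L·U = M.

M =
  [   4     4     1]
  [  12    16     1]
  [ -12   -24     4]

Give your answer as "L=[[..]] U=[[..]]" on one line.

  row1 -= 3·row0 → [0,4,-2]
  row2 -= -3·row0 → [0,-12,7]
  row2 -= -3·row1 → [0,0,1]

L=[[1,0,0],[3,1,0],[-3,-3,1]] U=[[4,4,1],[0,4,-2],[0,0,1]]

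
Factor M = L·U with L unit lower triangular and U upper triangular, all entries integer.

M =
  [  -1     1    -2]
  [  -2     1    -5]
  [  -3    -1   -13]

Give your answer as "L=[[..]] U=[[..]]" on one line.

  R1 -= 2·R0 → [0,-1,-1]
  R2 -= 3·R0 → [0,-4,-7]
  R2 -= 4·R1 → [0,0,-3]

L=[[1,0,0],[2,1,0],[3,4,1]] U=[[-1,1,-2],[0,-1,-1],[0,0,-3]]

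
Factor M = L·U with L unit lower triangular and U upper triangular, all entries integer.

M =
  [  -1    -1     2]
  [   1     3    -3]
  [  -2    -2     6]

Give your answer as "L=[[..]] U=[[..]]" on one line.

  row1 -= -1·row0 → [0,2,-1]
  row2 -= 2·row0 → [0,0,2]
  row2 -= 0·row1 → [0,0,2]

L=[[1,0,0],[-1,1,0],[2,0,1]] U=[[-1,-1,2],[0,2,-1],[0,0,2]]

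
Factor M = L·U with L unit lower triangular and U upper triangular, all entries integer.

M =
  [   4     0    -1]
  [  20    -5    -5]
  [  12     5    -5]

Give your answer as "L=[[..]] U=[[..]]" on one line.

  r1 -= 5·r0 → [0,-5,0]
  r2 -= 3·r0 → [0,5,-2]
  r2 -= -1·r1 → [0,0,-2]

L=[[1,0,0],[5,1,0],[3,-1,1]] U=[[4,0,-1],[0,-5,0],[0,0,-2]]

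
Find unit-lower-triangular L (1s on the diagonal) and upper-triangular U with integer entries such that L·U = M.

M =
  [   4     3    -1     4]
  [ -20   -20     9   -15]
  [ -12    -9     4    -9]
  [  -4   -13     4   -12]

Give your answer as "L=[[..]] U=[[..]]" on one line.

L=[[1,0,0,0],[-5,1,0,0],[-3,0,1,0],[-1,2,-5,1]] U=[[4,3,-1,4],[0,-5,4,5],[0,0,1,3],[0,0,0,-3]]

  row1 -= -5·row0 → [0,-5,4,5]
  row2 -= -3·row0 → [0,0,1,3]
  row3 -= -1·row0 → [0,-10,3,-8]
  row2 -= 0·row1 → [0,0,1,3]
  row3 -= 2·row1 → [0,0,-5,-18]
  row3 -= -5·row2 → [0,0,0,-3]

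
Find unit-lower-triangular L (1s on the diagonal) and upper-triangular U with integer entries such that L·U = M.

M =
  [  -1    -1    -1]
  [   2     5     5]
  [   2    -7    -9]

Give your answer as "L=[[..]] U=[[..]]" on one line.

  row1 -= -2·row0 → [0,3,3]
  row2 -= -2·row0 → [0,-9,-11]
  row2 -= -3·row1 → [0,0,-2]

L=[[1,0,0],[-2,1,0],[-2,-3,1]] U=[[-1,-1,-1],[0,3,3],[0,0,-2]]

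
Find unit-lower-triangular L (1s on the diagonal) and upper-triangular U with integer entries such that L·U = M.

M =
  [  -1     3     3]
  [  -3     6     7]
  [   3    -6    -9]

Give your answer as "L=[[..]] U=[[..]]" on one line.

  R1 -= 3·R0 → [0,-3,-2]
  R2 -= -3·R0 → [0,3,0]
  R2 -= -1·R1 → [0,0,-2]

L=[[1,0,0],[3,1,0],[-3,-1,1]] U=[[-1,3,3],[0,-3,-2],[0,0,-2]]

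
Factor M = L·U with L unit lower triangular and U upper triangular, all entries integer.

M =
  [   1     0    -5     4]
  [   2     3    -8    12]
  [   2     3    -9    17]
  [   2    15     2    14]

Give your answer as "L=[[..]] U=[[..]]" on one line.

  r1 -= 2·r0 → [0,3,2,4]
  r2 -= 2·r0 → [0,3,1,9]
  r3 -= 2·r0 → [0,15,12,6]
  r2 -= 1·r1 → [0,0,-1,5]
  r3 -= 5·r1 → [0,0,2,-14]
  r3 -= -2·r2 → [0,0,0,-4]

L=[[1,0,0,0],[2,1,0,0],[2,1,1,0],[2,5,-2,1]] U=[[1,0,-5,4],[0,3,2,4],[0,0,-1,5],[0,0,0,-4]]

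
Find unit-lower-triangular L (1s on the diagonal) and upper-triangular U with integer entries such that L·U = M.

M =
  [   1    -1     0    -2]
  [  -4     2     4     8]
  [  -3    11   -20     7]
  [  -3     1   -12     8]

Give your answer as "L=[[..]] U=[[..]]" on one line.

L=[[1,0,0,0],[-4,1,0,0],[-3,-4,1,0],[-3,1,4,1]] U=[[1,-1,0,-2],[0,-2,4,0],[0,0,-4,1],[0,0,0,-2]]

  R1 -= -4·R0 → [0,-2,4,0]
  R2 -= -3·R0 → [0,8,-20,1]
  R3 -= -3·R0 → [0,-2,-12,2]
  R2 -= -4·R1 → [0,0,-4,1]
  R3 -= 1·R1 → [0,0,-16,2]
  R3 -= 4·R2 → [0,0,0,-2]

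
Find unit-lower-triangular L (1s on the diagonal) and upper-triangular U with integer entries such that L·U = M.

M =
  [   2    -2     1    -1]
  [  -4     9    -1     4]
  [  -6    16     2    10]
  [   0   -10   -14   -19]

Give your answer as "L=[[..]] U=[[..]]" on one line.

  R1 -= -2·R0 → [0,5,1,2]
  R2 -= -3·R0 → [0,10,5,7]
  R3 -= 0·R0 → [0,-10,-14,-19]
  R2 -= 2·R1 → [0,0,3,3]
  R3 -= -2·R1 → [0,0,-12,-15]
  R3 -= -4·R2 → [0,0,0,-3]

L=[[1,0,0,0],[-2,1,0,0],[-3,2,1,0],[0,-2,-4,1]] U=[[2,-2,1,-1],[0,5,1,2],[0,0,3,3],[0,0,0,-3]]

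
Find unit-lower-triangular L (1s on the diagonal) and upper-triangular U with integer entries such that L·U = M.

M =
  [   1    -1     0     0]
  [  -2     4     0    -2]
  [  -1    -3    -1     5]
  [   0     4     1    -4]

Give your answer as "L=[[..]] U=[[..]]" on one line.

  row1 -= -2·row0 → [0,2,0,-2]
  row2 -= -1·row0 → [0,-4,-1,5]
  row3 -= 0·row0 → [0,4,1,-4]
  row2 -= -2·row1 → [0,0,-1,1]
  row3 -= 2·row1 → [0,0,1,0]
  row3 -= -1·row2 → [0,0,0,1]

L=[[1,0,0,0],[-2,1,0,0],[-1,-2,1,0],[0,2,-1,1]] U=[[1,-1,0,0],[0,2,0,-2],[0,0,-1,1],[0,0,0,1]]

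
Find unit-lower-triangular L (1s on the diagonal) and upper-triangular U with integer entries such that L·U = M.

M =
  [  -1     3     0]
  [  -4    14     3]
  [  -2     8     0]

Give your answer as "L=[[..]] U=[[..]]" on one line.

L=[[1,0,0],[4,1,0],[2,1,1]] U=[[-1,3,0],[0,2,3],[0,0,-3]]

  row1 -= 4·row0 → [0,2,3]
  row2 -= 2·row0 → [0,2,0]
  row2 -= 1·row1 → [0,0,-3]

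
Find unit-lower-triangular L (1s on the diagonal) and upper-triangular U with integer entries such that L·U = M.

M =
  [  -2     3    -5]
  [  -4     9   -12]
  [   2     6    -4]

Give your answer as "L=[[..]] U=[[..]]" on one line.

L=[[1,0,0],[2,1,0],[-1,3,1]] U=[[-2,3,-5],[0,3,-2],[0,0,-3]]

  row1 -= 2·row0 → [0,3,-2]
  row2 -= -1·row0 → [0,9,-9]
  row2 -= 3·row1 → [0,0,-3]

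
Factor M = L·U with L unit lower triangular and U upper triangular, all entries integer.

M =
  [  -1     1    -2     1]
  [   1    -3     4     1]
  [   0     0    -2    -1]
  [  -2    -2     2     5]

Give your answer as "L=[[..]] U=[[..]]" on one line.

L=[[1,0,0,0],[-1,1,0,0],[0,0,1,0],[2,2,-1,1]] U=[[-1,1,-2,1],[0,-2,2,2],[0,0,-2,-1],[0,0,0,-2]]

  r1 -= -1·r0 → [0,-2,2,2]
  r2 -= 0·r0 → [0,0,-2,-1]
  r3 -= 2·r0 → [0,-4,6,3]
  r2 -= 0·r1 → [0,0,-2,-1]
  r3 -= 2·r1 → [0,0,2,-1]
  r3 -= -1·r2 → [0,0,0,-2]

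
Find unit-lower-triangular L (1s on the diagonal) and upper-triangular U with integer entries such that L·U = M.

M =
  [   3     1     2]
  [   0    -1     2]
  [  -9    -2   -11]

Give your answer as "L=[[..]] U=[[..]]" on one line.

  R1 -= 0·R0 → [0,-1,2]
  R2 -= -3·R0 → [0,1,-5]
  R2 -= -1·R1 → [0,0,-3]

L=[[1,0,0],[0,1,0],[-3,-1,1]] U=[[3,1,2],[0,-1,2],[0,0,-3]]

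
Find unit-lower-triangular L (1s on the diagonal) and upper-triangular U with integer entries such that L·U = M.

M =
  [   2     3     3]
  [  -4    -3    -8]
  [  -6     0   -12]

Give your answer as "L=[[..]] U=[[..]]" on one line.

L=[[1,0,0],[-2,1,0],[-3,3,1]] U=[[2,3,3],[0,3,-2],[0,0,3]]

  r1 -= -2·r0 → [0,3,-2]
  r2 -= -3·r0 → [0,9,-3]
  r2 -= 3·r1 → [0,0,3]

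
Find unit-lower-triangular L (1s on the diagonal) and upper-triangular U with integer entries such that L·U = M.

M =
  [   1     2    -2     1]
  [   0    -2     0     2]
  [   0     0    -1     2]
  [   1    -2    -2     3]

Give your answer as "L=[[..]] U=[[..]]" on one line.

  R1 -= 0·R0 → [0,-2,0,2]
  R2 -= 0·R0 → [0,0,-1,2]
  R3 -= 1·R0 → [0,-4,0,2]
  R2 -= 0·R1 → [0,0,-1,2]
  R3 -= 2·R1 → [0,0,0,-2]
  R3 -= 0·R2 → [0,0,0,-2]

L=[[1,0,0,0],[0,1,0,0],[0,0,1,0],[1,2,0,1]] U=[[1,2,-2,1],[0,-2,0,2],[0,0,-1,2],[0,0,0,-2]]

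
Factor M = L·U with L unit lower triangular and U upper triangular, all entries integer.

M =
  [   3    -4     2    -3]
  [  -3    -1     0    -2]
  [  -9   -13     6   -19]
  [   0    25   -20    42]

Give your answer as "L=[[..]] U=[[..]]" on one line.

  r1 -= -1·r0 → [0,-5,2,-5]
  r2 -= -3·r0 → [0,-25,12,-28]
  r3 -= 0·r0 → [0,25,-20,42]
  r2 -= 5·r1 → [0,0,2,-3]
  r3 -= -5·r1 → [0,0,-10,17]
  r3 -= -5·r2 → [0,0,0,2]

L=[[1,0,0,0],[-1,1,0,0],[-3,5,1,0],[0,-5,-5,1]] U=[[3,-4,2,-3],[0,-5,2,-5],[0,0,2,-3],[0,0,0,2]]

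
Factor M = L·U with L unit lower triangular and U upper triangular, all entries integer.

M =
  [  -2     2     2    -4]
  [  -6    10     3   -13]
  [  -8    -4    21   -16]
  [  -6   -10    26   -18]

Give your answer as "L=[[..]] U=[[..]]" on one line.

  r1 -= 3·r0 → [0,4,-3,-1]
  r2 -= 4·r0 → [0,-12,13,0]
  r3 -= 3·r0 → [0,-16,20,-6]
  r2 -= -3·r1 → [0,0,4,-3]
  r3 -= -4·r1 → [0,0,8,-10]
  r3 -= 2·r2 → [0,0,0,-4]

L=[[1,0,0,0],[3,1,0,0],[4,-3,1,0],[3,-4,2,1]] U=[[-2,2,2,-4],[0,4,-3,-1],[0,0,4,-3],[0,0,0,-4]]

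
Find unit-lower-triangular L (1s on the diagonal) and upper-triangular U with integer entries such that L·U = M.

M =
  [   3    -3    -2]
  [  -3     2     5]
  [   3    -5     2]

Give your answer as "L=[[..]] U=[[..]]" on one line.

  r1 -= -1·r0 → [0,-1,3]
  r2 -= 1·r0 → [0,-2,4]
  r2 -= 2·r1 → [0,0,-2]

L=[[1,0,0],[-1,1,0],[1,2,1]] U=[[3,-3,-2],[0,-1,3],[0,0,-2]]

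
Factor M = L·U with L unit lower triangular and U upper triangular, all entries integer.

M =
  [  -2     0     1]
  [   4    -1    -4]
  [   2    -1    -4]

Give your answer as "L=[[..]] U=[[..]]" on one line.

  r1 -= -2·r0 → [0,-1,-2]
  r2 -= -1·r0 → [0,-1,-3]
  r2 -= 1·r1 → [0,0,-1]

L=[[1,0,0],[-2,1,0],[-1,1,1]] U=[[-2,0,1],[0,-1,-2],[0,0,-1]]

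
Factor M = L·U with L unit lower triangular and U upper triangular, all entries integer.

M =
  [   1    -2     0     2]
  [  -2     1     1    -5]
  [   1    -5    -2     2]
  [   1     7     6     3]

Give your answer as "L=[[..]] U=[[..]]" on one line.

L=[[1,0,0,0],[-2,1,0,0],[1,1,1,0],[1,-3,-3,1]] U=[[1,-2,0,2],[0,-3,1,-1],[0,0,-3,1],[0,0,0,1]]

  row1 -= -2·row0 → [0,-3,1,-1]
  row2 -= 1·row0 → [0,-3,-2,0]
  row3 -= 1·row0 → [0,9,6,1]
  row2 -= 1·row1 → [0,0,-3,1]
  row3 -= -3·row1 → [0,0,9,-2]
  row3 -= -3·row2 → [0,0,0,1]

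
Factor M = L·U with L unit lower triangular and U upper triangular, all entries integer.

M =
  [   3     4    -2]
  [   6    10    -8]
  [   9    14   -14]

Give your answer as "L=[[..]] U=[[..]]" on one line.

  row1 -= 2·row0 → [0,2,-4]
  row2 -= 3·row0 → [0,2,-8]
  row2 -= 1·row1 → [0,0,-4]

L=[[1,0,0],[2,1,0],[3,1,1]] U=[[3,4,-2],[0,2,-4],[0,0,-4]]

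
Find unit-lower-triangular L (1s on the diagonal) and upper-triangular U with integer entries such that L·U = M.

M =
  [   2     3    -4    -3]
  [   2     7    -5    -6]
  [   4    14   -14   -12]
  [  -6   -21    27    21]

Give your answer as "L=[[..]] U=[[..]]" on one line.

L=[[1,0,0,0],[1,1,0,0],[2,2,1,0],[-3,-3,-3,1]] U=[[2,3,-4,-3],[0,4,-1,-3],[0,0,-4,0],[0,0,0,3]]

  r1 -= 1·r0 → [0,4,-1,-3]
  r2 -= 2·r0 → [0,8,-6,-6]
  r3 -= -3·r0 → [0,-12,15,12]
  r2 -= 2·r1 → [0,0,-4,0]
  r3 -= -3·r1 → [0,0,12,3]
  r3 -= -3·r2 → [0,0,0,3]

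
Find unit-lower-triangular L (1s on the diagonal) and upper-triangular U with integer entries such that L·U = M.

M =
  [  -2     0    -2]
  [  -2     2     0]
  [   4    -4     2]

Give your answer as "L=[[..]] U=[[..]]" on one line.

L=[[1,0,0],[1,1,0],[-2,-2,1]] U=[[-2,0,-2],[0,2,2],[0,0,2]]

  row1 -= 1·row0 → [0,2,2]
  row2 -= -2·row0 → [0,-4,-2]
  row2 -= -2·row1 → [0,0,2]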